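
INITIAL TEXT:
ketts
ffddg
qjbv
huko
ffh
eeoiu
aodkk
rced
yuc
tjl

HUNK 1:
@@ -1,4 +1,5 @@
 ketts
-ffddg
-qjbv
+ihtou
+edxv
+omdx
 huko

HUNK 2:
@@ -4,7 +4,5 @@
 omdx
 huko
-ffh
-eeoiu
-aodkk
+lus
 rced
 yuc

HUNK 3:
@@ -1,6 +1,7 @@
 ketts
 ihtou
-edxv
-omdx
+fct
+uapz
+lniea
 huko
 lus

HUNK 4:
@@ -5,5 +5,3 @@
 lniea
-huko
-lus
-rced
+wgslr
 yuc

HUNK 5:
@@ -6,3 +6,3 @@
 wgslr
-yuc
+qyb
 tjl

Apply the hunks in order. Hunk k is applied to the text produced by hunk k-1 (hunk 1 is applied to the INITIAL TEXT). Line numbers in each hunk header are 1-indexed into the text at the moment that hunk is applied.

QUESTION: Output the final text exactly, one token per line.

Hunk 1: at line 1 remove [ffddg,qjbv] add [ihtou,edxv,omdx] -> 11 lines: ketts ihtou edxv omdx huko ffh eeoiu aodkk rced yuc tjl
Hunk 2: at line 4 remove [ffh,eeoiu,aodkk] add [lus] -> 9 lines: ketts ihtou edxv omdx huko lus rced yuc tjl
Hunk 3: at line 1 remove [edxv,omdx] add [fct,uapz,lniea] -> 10 lines: ketts ihtou fct uapz lniea huko lus rced yuc tjl
Hunk 4: at line 5 remove [huko,lus,rced] add [wgslr] -> 8 lines: ketts ihtou fct uapz lniea wgslr yuc tjl
Hunk 5: at line 6 remove [yuc] add [qyb] -> 8 lines: ketts ihtou fct uapz lniea wgslr qyb tjl

Answer: ketts
ihtou
fct
uapz
lniea
wgslr
qyb
tjl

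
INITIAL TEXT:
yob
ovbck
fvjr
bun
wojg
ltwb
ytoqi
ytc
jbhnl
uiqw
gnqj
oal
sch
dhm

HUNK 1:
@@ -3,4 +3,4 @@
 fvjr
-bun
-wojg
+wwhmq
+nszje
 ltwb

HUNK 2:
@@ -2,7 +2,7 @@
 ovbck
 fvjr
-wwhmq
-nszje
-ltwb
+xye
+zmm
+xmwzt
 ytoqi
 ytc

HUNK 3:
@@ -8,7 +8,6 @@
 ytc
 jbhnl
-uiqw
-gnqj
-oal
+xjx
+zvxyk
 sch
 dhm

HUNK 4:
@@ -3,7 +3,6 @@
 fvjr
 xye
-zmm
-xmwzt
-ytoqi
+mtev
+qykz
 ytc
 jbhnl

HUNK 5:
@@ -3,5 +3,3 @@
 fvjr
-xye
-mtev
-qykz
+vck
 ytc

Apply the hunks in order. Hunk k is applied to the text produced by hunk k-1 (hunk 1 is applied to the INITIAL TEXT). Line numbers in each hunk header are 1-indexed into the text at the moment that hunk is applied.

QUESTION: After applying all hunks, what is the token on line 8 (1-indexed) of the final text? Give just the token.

Hunk 1: at line 3 remove [bun,wojg] add [wwhmq,nszje] -> 14 lines: yob ovbck fvjr wwhmq nszje ltwb ytoqi ytc jbhnl uiqw gnqj oal sch dhm
Hunk 2: at line 2 remove [wwhmq,nszje,ltwb] add [xye,zmm,xmwzt] -> 14 lines: yob ovbck fvjr xye zmm xmwzt ytoqi ytc jbhnl uiqw gnqj oal sch dhm
Hunk 3: at line 8 remove [uiqw,gnqj,oal] add [xjx,zvxyk] -> 13 lines: yob ovbck fvjr xye zmm xmwzt ytoqi ytc jbhnl xjx zvxyk sch dhm
Hunk 4: at line 3 remove [zmm,xmwzt,ytoqi] add [mtev,qykz] -> 12 lines: yob ovbck fvjr xye mtev qykz ytc jbhnl xjx zvxyk sch dhm
Hunk 5: at line 3 remove [xye,mtev,qykz] add [vck] -> 10 lines: yob ovbck fvjr vck ytc jbhnl xjx zvxyk sch dhm
Final line 8: zvxyk

Answer: zvxyk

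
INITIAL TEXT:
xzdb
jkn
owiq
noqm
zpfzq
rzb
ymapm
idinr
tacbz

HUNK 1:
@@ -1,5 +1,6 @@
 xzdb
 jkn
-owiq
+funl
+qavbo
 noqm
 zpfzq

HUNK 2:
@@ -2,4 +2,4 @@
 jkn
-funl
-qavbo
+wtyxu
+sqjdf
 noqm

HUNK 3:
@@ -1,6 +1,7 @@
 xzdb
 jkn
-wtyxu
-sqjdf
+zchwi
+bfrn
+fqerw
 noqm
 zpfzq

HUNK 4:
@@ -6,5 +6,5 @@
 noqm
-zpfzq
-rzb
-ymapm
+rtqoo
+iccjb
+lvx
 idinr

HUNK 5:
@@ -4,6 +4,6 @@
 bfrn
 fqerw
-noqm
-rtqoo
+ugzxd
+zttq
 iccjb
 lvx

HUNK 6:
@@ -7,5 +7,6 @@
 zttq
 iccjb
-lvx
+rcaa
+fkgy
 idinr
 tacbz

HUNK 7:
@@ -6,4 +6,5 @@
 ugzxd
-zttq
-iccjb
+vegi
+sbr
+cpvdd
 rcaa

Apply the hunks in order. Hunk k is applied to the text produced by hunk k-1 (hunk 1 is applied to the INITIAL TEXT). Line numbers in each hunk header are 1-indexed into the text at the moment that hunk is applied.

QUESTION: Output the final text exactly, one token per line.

Hunk 1: at line 1 remove [owiq] add [funl,qavbo] -> 10 lines: xzdb jkn funl qavbo noqm zpfzq rzb ymapm idinr tacbz
Hunk 2: at line 2 remove [funl,qavbo] add [wtyxu,sqjdf] -> 10 lines: xzdb jkn wtyxu sqjdf noqm zpfzq rzb ymapm idinr tacbz
Hunk 3: at line 1 remove [wtyxu,sqjdf] add [zchwi,bfrn,fqerw] -> 11 lines: xzdb jkn zchwi bfrn fqerw noqm zpfzq rzb ymapm idinr tacbz
Hunk 4: at line 6 remove [zpfzq,rzb,ymapm] add [rtqoo,iccjb,lvx] -> 11 lines: xzdb jkn zchwi bfrn fqerw noqm rtqoo iccjb lvx idinr tacbz
Hunk 5: at line 4 remove [noqm,rtqoo] add [ugzxd,zttq] -> 11 lines: xzdb jkn zchwi bfrn fqerw ugzxd zttq iccjb lvx idinr tacbz
Hunk 6: at line 7 remove [lvx] add [rcaa,fkgy] -> 12 lines: xzdb jkn zchwi bfrn fqerw ugzxd zttq iccjb rcaa fkgy idinr tacbz
Hunk 7: at line 6 remove [zttq,iccjb] add [vegi,sbr,cpvdd] -> 13 lines: xzdb jkn zchwi bfrn fqerw ugzxd vegi sbr cpvdd rcaa fkgy idinr tacbz

Answer: xzdb
jkn
zchwi
bfrn
fqerw
ugzxd
vegi
sbr
cpvdd
rcaa
fkgy
idinr
tacbz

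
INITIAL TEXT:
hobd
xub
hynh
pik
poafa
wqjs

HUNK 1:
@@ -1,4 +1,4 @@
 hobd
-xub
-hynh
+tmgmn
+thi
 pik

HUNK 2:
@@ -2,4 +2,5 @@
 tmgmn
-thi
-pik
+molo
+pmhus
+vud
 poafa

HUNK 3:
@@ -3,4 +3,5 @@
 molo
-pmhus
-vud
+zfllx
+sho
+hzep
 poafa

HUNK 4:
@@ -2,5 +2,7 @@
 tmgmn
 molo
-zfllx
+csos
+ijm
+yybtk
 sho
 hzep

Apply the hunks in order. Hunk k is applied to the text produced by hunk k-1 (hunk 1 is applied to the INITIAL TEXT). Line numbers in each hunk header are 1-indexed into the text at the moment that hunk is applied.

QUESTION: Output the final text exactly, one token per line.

Answer: hobd
tmgmn
molo
csos
ijm
yybtk
sho
hzep
poafa
wqjs

Derivation:
Hunk 1: at line 1 remove [xub,hynh] add [tmgmn,thi] -> 6 lines: hobd tmgmn thi pik poafa wqjs
Hunk 2: at line 2 remove [thi,pik] add [molo,pmhus,vud] -> 7 lines: hobd tmgmn molo pmhus vud poafa wqjs
Hunk 3: at line 3 remove [pmhus,vud] add [zfllx,sho,hzep] -> 8 lines: hobd tmgmn molo zfllx sho hzep poafa wqjs
Hunk 4: at line 2 remove [zfllx] add [csos,ijm,yybtk] -> 10 lines: hobd tmgmn molo csos ijm yybtk sho hzep poafa wqjs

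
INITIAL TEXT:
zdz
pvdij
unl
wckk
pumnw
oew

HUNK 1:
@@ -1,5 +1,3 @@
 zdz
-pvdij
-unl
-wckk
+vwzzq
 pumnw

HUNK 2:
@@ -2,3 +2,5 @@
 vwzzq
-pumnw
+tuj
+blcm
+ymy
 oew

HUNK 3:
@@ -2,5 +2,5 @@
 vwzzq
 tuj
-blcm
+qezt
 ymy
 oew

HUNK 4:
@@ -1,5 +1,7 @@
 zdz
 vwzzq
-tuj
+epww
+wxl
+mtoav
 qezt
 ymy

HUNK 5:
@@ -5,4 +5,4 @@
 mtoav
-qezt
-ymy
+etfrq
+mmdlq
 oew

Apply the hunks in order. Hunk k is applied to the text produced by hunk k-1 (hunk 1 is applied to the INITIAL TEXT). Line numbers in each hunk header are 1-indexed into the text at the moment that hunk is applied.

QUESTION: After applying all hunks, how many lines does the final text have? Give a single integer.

Answer: 8

Derivation:
Hunk 1: at line 1 remove [pvdij,unl,wckk] add [vwzzq] -> 4 lines: zdz vwzzq pumnw oew
Hunk 2: at line 2 remove [pumnw] add [tuj,blcm,ymy] -> 6 lines: zdz vwzzq tuj blcm ymy oew
Hunk 3: at line 2 remove [blcm] add [qezt] -> 6 lines: zdz vwzzq tuj qezt ymy oew
Hunk 4: at line 1 remove [tuj] add [epww,wxl,mtoav] -> 8 lines: zdz vwzzq epww wxl mtoav qezt ymy oew
Hunk 5: at line 5 remove [qezt,ymy] add [etfrq,mmdlq] -> 8 lines: zdz vwzzq epww wxl mtoav etfrq mmdlq oew
Final line count: 8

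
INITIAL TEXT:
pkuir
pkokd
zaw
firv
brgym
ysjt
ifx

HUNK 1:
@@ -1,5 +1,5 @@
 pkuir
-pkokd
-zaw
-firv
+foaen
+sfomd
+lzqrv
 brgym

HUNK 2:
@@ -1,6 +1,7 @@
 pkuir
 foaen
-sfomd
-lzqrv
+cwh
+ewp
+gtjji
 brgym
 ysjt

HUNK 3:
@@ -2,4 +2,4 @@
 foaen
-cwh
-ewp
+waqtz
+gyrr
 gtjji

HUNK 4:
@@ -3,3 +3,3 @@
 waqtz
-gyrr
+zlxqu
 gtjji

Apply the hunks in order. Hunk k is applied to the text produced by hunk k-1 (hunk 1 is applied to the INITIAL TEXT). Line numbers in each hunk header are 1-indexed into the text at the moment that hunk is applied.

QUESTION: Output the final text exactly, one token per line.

Hunk 1: at line 1 remove [pkokd,zaw,firv] add [foaen,sfomd,lzqrv] -> 7 lines: pkuir foaen sfomd lzqrv brgym ysjt ifx
Hunk 2: at line 1 remove [sfomd,lzqrv] add [cwh,ewp,gtjji] -> 8 lines: pkuir foaen cwh ewp gtjji brgym ysjt ifx
Hunk 3: at line 2 remove [cwh,ewp] add [waqtz,gyrr] -> 8 lines: pkuir foaen waqtz gyrr gtjji brgym ysjt ifx
Hunk 4: at line 3 remove [gyrr] add [zlxqu] -> 8 lines: pkuir foaen waqtz zlxqu gtjji brgym ysjt ifx

Answer: pkuir
foaen
waqtz
zlxqu
gtjji
brgym
ysjt
ifx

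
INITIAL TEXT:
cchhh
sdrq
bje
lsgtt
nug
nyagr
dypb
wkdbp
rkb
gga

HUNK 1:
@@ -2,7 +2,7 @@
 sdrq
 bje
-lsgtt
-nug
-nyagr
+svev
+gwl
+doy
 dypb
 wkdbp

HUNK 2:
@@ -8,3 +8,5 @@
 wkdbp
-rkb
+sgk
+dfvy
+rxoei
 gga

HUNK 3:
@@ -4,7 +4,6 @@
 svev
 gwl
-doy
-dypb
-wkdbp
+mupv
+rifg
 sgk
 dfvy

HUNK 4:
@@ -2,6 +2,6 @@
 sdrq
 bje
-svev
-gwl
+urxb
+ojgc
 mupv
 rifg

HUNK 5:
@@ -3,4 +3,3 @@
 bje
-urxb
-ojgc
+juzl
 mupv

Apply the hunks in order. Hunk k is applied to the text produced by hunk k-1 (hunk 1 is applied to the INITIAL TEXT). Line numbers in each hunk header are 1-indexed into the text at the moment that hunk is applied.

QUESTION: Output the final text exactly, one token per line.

Hunk 1: at line 2 remove [lsgtt,nug,nyagr] add [svev,gwl,doy] -> 10 lines: cchhh sdrq bje svev gwl doy dypb wkdbp rkb gga
Hunk 2: at line 8 remove [rkb] add [sgk,dfvy,rxoei] -> 12 lines: cchhh sdrq bje svev gwl doy dypb wkdbp sgk dfvy rxoei gga
Hunk 3: at line 4 remove [doy,dypb,wkdbp] add [mupv,rifg] -> 11 lines: cchhh sdrq bje svev gwl mupv rifg sgk dfvy rxoei gga
Hunk 4: at line 2 remove [svev,gwl] add [urxb,ojgc] -> 11 lines: cchhh sdrq bje urxb ojgc mupv rifg sgk dfvy rxoei gga
Hunk 5: at line 3 remove [urxb,ojgc] add [juzl] -> 10 lines: cchhh sdrq bje juzl mupv rifg sgk dfvy rxoei gga

Answer: cchhh
sdrq
bje
juzl
mupv
rifg
sgk
dfvy
rxoei
gga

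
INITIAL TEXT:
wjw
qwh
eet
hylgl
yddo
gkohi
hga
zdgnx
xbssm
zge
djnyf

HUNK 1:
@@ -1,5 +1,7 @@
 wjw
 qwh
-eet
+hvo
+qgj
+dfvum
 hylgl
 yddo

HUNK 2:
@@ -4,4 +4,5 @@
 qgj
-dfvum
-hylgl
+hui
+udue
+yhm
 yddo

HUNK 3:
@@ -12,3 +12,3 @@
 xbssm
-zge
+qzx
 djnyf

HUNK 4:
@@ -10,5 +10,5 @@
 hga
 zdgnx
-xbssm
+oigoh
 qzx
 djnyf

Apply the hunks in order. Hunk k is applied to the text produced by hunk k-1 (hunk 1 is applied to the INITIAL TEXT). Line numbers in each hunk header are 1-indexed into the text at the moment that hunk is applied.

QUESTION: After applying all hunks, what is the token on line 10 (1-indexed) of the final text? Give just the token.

Hunk 1: at line 1 remove [eet] add [hvo,qgj,dfvum] -> 13 lines: wjw qwh hvo qgj dfvum hylgl yddo gkohi hga zdgnx xbssm zge djnyf
Hunk 2: at line 4 remove [dfvum,hylgl] add [hui,udue,yhm] -> 14 lines: wjw qwh hvo qgj hui udue yhm yddo gkohi hga zdgnx xbssm zge djnyf
Hunk 3: at line 12 remove [zge] add [qzx] -> 14 lines: wjw qwh hvo qgj hui udue yhm yddo gkohi hga zdgnx xbssm qzx djnyf
Hunk 4: at line 10 remove [xbssm] add [oigoh] -> 14 lines: wjw qwh hvo qgj hui udue yhm yddo gkohi hga zdgnx oigoh qzx djnyf
Final line 10: hga

Answer: hga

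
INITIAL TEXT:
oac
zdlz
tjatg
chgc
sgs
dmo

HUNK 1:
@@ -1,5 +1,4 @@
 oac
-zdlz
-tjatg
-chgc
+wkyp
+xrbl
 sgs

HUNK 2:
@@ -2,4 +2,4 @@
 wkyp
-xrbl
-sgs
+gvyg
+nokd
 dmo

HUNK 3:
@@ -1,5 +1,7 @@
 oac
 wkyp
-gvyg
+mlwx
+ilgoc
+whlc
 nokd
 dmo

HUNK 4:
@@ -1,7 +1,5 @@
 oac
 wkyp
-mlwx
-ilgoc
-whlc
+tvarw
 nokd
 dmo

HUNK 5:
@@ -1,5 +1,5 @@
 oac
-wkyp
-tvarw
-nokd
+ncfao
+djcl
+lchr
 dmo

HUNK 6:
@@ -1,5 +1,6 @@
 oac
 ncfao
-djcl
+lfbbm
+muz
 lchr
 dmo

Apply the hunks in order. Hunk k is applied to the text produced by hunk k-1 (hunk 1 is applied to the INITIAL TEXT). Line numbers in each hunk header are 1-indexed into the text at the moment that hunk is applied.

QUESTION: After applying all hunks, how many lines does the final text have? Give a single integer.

Hunk 1: at line 1 remove [zdlz,tjatg,chgc] add [wkyp,xrbl] -> 5 lines: oac wkyp xrbl sgs dmo
Hunk 2: at line 2 remove [xrbl,sgs] add [gvyg,nokd] -> 5 lines: oac wkyp gvyg nokd dmo
Hunk 3: at line 1 remove [gvyg] add [mlwx,ilgoc,whlc] -> 7 lines: oac wkyp mlwx ilgoc whlc nokd dmo
Hunk 4: at line 1 remove [mlwx,ilgoc,whlc] add [tvarw] -> 5 lines: oac wkyp tvarw nokd dmo
Hunk 5: at line 1 remove [wkyp,tvarw,nokd] add [ncfao,djcl,lchr] -> 5 lines: oac ncfao djcl lchr dmo
Hunk 6: at line 1 remove [djcl] add [lfbbm,muz] -> 6 lines: oac ncfao lfbbm muz lchr dmo
Final line count: 6

Answer: 6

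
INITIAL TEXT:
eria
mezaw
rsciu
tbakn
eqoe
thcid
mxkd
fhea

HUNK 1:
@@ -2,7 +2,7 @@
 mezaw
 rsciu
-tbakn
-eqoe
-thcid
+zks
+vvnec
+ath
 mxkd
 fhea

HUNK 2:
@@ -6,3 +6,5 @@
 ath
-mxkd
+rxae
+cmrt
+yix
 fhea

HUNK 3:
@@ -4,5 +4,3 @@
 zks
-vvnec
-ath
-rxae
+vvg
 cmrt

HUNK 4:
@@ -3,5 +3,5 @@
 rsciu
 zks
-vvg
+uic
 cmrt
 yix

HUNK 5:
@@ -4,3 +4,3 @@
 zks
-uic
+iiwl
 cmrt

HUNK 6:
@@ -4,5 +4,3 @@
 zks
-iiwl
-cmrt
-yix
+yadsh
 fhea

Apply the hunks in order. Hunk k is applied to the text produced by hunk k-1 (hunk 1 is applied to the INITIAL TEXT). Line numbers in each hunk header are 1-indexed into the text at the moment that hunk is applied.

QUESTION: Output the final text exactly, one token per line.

Hunk 1: at line 2 remove [tbakn,eqoe,thcid] add [zks,vvnec,ath] -> 8 lines: eria mezaw rsciu zks vvnec ath mxkd fhea
Hunk 2: at line 6 remove [mxkd] add [rxae,cmrt,yix] -> 10 lines: eria mezaw rsciu zks vvnec ath rxae cmrt yix fhea
Hunk 3: at line 4 remove [vvnec,ath,rxae] add [vvg] -> 8 lines: eria mezaw rsciu zks vvg cmrt yix fhea
Hunk 4: at line 3 remove [vvg] add [uic] -> 8 lines: eria mezaw rsciu zks uic cmrt yix fhea
Hunk 5: at line 4 remove [uic] add [iiwl] -> 8 lines: eria mezaw rsciu zks iiwl cmrt yix fhea
Hunk 6: at line 4 remove [iiwl,cmrt,yix] add [yadsh] -> 6 lines: eria mezaw rsciu zks yadsh fhea

Answer: eria
mezaw
rsciu
zks
yadsh
fhea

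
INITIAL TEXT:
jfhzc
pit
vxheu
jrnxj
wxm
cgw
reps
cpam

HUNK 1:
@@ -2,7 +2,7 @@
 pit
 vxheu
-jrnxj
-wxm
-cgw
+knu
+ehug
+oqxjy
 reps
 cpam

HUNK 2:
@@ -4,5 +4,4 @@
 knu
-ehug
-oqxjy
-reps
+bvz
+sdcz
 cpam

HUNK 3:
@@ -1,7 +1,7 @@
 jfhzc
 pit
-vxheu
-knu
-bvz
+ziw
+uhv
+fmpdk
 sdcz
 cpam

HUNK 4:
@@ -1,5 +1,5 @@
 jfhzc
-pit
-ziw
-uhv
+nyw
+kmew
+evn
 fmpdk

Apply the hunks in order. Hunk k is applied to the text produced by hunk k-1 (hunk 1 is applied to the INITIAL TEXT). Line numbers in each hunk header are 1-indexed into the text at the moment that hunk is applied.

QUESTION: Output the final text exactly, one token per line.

Hunk 1: at line 2 remove [jrnxj,wxm,cgw] add [knu,ehug,oqxjy] -> 8 lines: jfhzc pit vxheu knu ehug oqxjy reps cpam
Hunk 2: at line 4 remove [ehug,oqxjy,reps] add [bvz,sdcz] -> 7 lines: jfhzc pit vxheu knu bvz sdcz cpam
Hunk 3: at line 1 remove [vxheu,knu,bvz] add [ziw,uhv,fmpdk] -> 7 lines: jfhzc pit ziw uhv fmpdk sdcz cpam
Hunk 4: at line 1 remove [pit,ziw,uhv] add [nyw,kmew,evn] -> 7 lines: jfhzc nyw kmew evn fmpdk sdcz cpam

Answer: jfhzc
nyw
kmew
evn
fmpdk
sdcz
cpam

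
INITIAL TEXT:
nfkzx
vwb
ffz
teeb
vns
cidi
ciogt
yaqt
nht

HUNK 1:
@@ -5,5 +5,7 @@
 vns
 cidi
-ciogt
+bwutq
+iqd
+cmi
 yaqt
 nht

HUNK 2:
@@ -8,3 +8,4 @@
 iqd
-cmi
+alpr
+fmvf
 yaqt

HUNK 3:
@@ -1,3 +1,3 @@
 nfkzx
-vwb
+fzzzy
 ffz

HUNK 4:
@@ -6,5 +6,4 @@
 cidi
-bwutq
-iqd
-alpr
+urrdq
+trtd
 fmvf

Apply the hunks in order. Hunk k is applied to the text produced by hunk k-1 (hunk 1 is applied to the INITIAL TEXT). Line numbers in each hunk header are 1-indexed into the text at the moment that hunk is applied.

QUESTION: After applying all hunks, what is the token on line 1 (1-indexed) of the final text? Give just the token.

Hunk 1: at line 5 remove [ciogt] add [bwutq,iqd,cmi] -> 11 lines: nfkzx vwb ffz teeb vns cidi bwutq iqd cmi yaqt nht
Hunk 2: at line 8 remove [cmi] add [alpr,fmvf] -> 12 lines: nfkzx vwb ffz teeb vns cidi bwutq iqd alpr fmvf yaqt nht
Hunk 3: at line 1 remove [vwb] add [fzzzy] -> 12 lines: nfkzx fzzzy ffz teeb vns cidi bwutq iqd alpr fmvf yaqt nht
Hunk 4: at line 6 remove [bwutq,iqd,alpr] add [urrdq,trtd] -> 11 lines: nfkzx fzzzy ffz teeb vns cidi urrdq trtd fmvf yaqt nht
Final line 1: nfkzx

Answer: nfkzx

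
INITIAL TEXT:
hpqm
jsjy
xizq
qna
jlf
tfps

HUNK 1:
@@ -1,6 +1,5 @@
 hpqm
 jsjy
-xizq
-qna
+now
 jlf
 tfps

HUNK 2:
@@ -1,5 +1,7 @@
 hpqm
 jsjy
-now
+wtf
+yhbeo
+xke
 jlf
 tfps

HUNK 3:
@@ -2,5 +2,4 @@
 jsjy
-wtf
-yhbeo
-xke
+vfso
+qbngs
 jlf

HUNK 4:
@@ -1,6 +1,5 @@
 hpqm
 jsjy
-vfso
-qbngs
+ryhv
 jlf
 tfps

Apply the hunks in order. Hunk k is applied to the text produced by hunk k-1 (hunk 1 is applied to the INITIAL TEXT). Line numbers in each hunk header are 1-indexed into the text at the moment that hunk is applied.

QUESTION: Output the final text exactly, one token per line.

Answer: hpqm
jsjy
ryhv
jlf
tfps

Derivation:
Hunk 1: at line 1 remove [xizq,qna] add [now] -> 5 lines: hpqm jsjy now jlf tfps
Hunk 2: at line 1 remove [now] add [wtf,yhbeo,xke] -> 7 lines: hpqm jsjy wtf yhbeo xke jlf tfps
Hunk 3: at line 2 remove [wtf,yhbeo,xke] add [vfso,qbngs] -> 6 lines: hpqm jsjy vfso qbngs jlf tfps
Hunk 4: at line 1 remove [vfso,qbngs] add [ryhv] -> 5 lines: hpqm jsjy ryhv jlf tfps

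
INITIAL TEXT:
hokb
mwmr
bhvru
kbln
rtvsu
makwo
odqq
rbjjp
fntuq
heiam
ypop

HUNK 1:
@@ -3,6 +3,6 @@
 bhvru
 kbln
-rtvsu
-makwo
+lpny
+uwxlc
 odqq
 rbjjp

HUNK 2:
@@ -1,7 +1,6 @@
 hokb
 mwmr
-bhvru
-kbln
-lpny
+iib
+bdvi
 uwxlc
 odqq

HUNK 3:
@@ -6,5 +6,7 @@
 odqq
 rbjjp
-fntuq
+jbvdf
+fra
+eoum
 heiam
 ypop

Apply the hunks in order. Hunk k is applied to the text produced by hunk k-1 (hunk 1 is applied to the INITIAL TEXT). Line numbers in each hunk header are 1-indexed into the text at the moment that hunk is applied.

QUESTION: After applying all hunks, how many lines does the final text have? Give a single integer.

Hunk 1: at line 3 remove [rtvsu,makwo] add [lpny,uwxlc] -> 11 lines: hokb mwmr bhvru kbln lpny uwxlc odqq rbjjp fntuq heiam ypop
Hunk 2: at line 1 remove [bhvru,kbln,lpny] add [iib,bdvi] -> 10 lines: hokb mwmr iib bdvi uwxlc odqq rbjjp fntuq heiam ypop
Hunk 3: at line 6 remove [fntuq] add [jbvdf,fra,eoum] -> 12 lines: hokb mwmr iib bdvi uwxlc odqq rbjjp jbvdf fra eoum heiam ypop
Final line count: 12

Answer: 12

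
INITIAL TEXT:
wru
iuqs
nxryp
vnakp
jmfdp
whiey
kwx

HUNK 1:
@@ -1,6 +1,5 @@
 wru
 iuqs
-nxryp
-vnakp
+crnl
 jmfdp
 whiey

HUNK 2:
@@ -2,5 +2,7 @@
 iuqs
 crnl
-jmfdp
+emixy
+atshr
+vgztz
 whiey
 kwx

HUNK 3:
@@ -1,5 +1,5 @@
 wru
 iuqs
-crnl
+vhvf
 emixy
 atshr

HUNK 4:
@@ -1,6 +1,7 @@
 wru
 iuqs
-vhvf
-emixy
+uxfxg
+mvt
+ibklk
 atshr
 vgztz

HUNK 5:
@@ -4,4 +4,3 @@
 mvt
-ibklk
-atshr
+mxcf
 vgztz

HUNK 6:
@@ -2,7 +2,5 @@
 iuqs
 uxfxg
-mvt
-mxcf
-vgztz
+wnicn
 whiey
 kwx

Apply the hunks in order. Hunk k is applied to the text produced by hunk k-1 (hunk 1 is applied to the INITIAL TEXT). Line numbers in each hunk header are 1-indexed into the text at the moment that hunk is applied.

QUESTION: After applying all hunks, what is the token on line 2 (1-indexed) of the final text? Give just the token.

Answer: iuqs

Derivation:
Hunk 1: at line 1 remove [nxryp,vnakp] add [crnl] -> 6 lines: wru iuqs crnl jmfdp whiey kwx
Hunk 2: at line 2 remove [jmfdp] add [emixy,atshr,vgztz] -> 8 lines: wru iuqs crnl emixy atshr vgztz whiey kwx
Hunk 3: at line 1 remove [crnl] add [vhvf] -> 8 lines: wru iuqs vhvf emixy atshr vgztz whiey kwx
Hunk 4: at line 1 remove [vhvf,emixy] add [uxfxg,mvt,ibklk] -> 9 lines: wru iuqs uxfxg mvt ibklk atshr vgztz whiey kwx
Hunk 5: at line 4 remove [ibklk,atshr] add [mxcf] -> 8 lines: wru iuqs uxfxg mvt mxcf vgztz whiey kwx
Hunk 6: at line 2 remove [mvt,mxcf,vgztz] add [wnicn] -> 6 lines: wru iuqs uxfxg wnicn whiey kwx
Final line 2: iuqs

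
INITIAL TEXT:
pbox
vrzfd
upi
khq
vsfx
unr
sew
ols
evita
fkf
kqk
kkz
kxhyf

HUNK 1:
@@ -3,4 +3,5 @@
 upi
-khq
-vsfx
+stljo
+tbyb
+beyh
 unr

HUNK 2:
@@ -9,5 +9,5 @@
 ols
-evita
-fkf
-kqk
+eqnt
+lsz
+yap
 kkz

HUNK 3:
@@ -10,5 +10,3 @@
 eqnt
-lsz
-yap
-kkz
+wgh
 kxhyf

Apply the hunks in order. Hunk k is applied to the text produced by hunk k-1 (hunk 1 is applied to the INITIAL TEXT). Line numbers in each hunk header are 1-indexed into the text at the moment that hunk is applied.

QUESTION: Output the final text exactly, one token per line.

Answer: pbox
vrzfd
upi
stljo
tbyb
beyh
unr
sew
ols
eqnt
wgh
kxhyf

Derivation:
Hunk 1: at line 3 remove [khq,vsfx] add [stljo,tbyb,beyh] -> 14 lines: pbox vrzfd upi stljo tbyb beyh unr sew ols evita fkf kqk kkz kxhyf
Hunk 2: at line 9 remove [evita,fkf,kqk] add [eqnt,lsz,yap] -> 14 lines: pbox vrzfd upi stljo tbyb beyh unr sew ols eqnt lsz yap kkz kxhyf
Hunk 3: at line 10 remove [lsz,yap,kkz] add [wgh] -> 12 lines: pbox vrzfd upi stljo tbyb beyh unr sew ols eqnt wgh kxhyf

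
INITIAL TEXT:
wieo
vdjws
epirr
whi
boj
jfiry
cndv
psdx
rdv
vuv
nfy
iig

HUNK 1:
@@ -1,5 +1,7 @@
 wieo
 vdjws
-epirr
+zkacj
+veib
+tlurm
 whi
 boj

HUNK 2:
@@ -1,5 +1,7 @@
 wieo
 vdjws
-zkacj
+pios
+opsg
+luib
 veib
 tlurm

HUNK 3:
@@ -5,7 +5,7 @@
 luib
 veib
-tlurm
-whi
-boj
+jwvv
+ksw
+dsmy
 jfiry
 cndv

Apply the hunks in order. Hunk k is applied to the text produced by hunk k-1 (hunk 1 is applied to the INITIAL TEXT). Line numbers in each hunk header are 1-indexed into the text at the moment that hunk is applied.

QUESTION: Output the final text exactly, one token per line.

Answer: wieo
vdjws
pios
opsg
luib
veib
jwvv
ksw
dsmy
jfiry
cndv
psdx
rdv
vuv
nfy
iig

Derivation:
Hunk 1: at line 1 remove [epirr] add [zkacj,veib,tlurm] -> 14 lines: wieo vdjws zkacj veib tlurm whi boj jfiry cndv psdx rdv vuv nfy iig
Hunk 2: at line 1 remove [zkacj] add [pios,opsg,luib] -> 16 lines: wieo vdjws pios opsg luib veib tlurm whi boj jfiry cndv psdx rdv vuv nfy iig
Hunk 3: at line 5 remove [tlurm,whi,boj] add [jwvv,ksw,dsmy] -> 16 lines: wieo vdjws pios opsg luib veib jwvv ksw dsmy jfiry cndv psdx rdv vuv nfy iig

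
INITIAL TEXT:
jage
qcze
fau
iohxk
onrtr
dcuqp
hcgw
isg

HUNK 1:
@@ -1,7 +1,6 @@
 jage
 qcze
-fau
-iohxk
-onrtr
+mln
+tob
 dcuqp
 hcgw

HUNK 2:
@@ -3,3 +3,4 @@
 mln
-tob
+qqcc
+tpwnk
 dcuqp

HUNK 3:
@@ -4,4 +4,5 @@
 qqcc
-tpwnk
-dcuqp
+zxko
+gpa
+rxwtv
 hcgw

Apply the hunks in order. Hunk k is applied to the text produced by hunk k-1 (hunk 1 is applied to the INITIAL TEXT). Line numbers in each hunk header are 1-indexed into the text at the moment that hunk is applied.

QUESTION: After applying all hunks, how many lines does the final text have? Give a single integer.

Hunk 1: at line 1 remove [fau,iohxk,onrtr] add [mln,tob] -> 7 lines: jage qcze mln tob dcuqp hcgw isg
Hunk 2: at line 3 remove [tob] add [qqcc,tpwnk] -> 8 lines: jage qcze mln qqcc tpwnk dcuqp hcgw isg
Hunk 3: at line 4 remove [tpwnk,dcuqp] add [zxko,gpa,rxwtv] -> 9 lines: jage qcze mln qqcc zxko gpa rxwtv hcgw isg
Final line count: 9

Answer: 9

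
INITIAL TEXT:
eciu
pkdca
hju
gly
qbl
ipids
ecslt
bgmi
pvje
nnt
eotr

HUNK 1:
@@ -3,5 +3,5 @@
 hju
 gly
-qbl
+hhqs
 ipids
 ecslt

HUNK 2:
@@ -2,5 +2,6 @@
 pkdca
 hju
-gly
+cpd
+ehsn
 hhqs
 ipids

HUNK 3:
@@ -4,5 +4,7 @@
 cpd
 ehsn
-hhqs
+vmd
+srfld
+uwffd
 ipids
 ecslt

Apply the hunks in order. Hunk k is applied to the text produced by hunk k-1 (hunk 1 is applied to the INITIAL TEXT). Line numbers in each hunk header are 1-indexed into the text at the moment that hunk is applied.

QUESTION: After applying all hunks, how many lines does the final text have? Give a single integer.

Answer: 14

Derivation:
Hunk 1: at line 3 remove [qbl] add [hhqs] -> 11 lines: eciu pkdca hju gly hhqs ipids ecslt bgmi pvje nnt eotr
Hunk 2: at line 2 remove [gly] add [cpd,ehsn] -> 12 lines: eciu pkdca hju cpd ehsn hhqs ipids ecslt bgmi pvje nnt eotr
Hunk 3: at line 4 remove [hhqs] add [vmd,srfld,uwffd] -> 14 lines: eciu pkdca hju cpd ehsn vmd srfld uwffd ipids ecslt bgmi pvje nnt eotr
Final line count: 14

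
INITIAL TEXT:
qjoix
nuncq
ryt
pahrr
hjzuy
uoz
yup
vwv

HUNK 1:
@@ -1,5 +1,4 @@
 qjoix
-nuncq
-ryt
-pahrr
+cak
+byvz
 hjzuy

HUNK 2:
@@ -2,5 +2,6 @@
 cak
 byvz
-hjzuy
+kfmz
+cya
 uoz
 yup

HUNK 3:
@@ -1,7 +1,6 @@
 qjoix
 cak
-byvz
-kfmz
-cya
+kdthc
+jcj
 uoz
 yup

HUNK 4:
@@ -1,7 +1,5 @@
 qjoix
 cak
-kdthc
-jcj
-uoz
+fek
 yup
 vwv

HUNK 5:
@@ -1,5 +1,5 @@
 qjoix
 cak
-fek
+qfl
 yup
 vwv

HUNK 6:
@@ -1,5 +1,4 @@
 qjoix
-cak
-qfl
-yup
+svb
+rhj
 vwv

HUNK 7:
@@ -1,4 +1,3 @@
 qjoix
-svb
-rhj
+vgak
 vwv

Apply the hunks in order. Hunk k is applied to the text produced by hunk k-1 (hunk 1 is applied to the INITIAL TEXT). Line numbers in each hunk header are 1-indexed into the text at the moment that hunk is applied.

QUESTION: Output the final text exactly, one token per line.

Answer: qjoix
vgak
vwv

Derivation:
Hunk 1: at line 1 remove [nuncq,ryt,pahrr] add [cak,byvz] -> 7 lines: qjoix cak byvz hjzuy uoz yup vwv
Hunk 2: at line 2 remove [hjzuy] add [kfmz,cya] -> 8 lines: qjoix cak byvz kfmz cya uoz yup vwv
Hunk 3: at line 1 remove [byvz,kfmz,cya] add [kdthc,jcj] -> 7 lines: qjoix cak kdthc jcj uoz yup vwv
Hunk 4: at line 1 remove [kdthc,jcj,uoz] add [fek] -> 5 lines: qjoix cak fek yup vwv
Hunk 5: at line 1 remove [fek] add [qfl] -> 5 lines: qjoix cak qfl yup vwv
Hunk 6: at line 1 remove [cak,qfl,yup] add [svb,rhj] -> 4 lines: qjoix svb rhj vwv
Hunk 7: at line 1 remove [svb,rhj] add [vgak] -> 3 lines: qjoix vgak vwv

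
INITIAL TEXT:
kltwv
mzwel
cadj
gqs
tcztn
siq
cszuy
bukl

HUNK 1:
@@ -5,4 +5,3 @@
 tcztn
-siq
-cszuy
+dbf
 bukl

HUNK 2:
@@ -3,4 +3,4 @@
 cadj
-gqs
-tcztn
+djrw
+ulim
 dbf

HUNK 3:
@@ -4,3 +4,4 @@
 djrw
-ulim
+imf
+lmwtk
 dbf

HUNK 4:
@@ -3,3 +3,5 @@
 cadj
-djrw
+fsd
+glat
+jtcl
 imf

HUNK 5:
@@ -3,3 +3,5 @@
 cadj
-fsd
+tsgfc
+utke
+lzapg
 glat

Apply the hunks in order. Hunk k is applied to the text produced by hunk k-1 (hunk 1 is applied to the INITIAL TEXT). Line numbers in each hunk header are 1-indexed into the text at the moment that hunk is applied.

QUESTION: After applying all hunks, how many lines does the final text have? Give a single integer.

Hunk 1: at line 5 remove [siq,cszuy] add [dbf] -> 7 lines: kltwv mzwel cadj gqs tcztn dbf bukl
Hunk 2: at line 3 remove [gqs,tcztn] add [djrw,ulim] -> 7 lines: kltwv mzwel cadj djrw ulim dbf bukl
Hunk 3: at line 4 remove [ulim] add [imf,lmwtk] -> 8 lines: kltwv mzwel cadj djrw imf lmwtk dbf bukl
Hunk 4: at line 3 remove [djrw] add [fsd,glat,jtcl] -> 10 lines: kltwv mzwel cadj fsd glat jtcl imf lmwtk dbf bukl
Hunk 5: at line 3 remove [fsd] add [tsgfc,utke,lzapg] -> 12 lines: kltwv mzwel cadj tsgfc utke lzapg glat jtcl imf lmwtk dbf bukl
Final line count: 12

Answer: 12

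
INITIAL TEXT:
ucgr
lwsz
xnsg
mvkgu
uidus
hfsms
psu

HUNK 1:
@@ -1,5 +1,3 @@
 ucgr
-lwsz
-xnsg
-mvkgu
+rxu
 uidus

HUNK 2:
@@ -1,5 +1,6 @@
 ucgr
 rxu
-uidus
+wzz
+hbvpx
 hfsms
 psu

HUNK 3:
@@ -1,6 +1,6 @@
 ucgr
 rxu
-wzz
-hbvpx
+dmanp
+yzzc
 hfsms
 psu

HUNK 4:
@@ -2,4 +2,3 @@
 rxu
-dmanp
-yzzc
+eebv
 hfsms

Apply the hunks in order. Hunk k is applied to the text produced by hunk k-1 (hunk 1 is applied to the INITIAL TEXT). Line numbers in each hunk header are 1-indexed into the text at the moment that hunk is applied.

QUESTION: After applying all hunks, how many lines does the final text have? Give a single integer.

Answer: 5

Derivation:
Hunk 1: at line 1 remove [lwsz,xnsg,mvkgu] add [rxu] -> 5 lines: ucgr rxu uidus hfsms psu
Hunk 2: at line 1 remove [uidus] add [wzz,hbvpx] -> 6 lines: ucgr rxu wzz hbvpx hfsms psu
Hunk 3: at line 1 remove [wzz,hbvpx] add [dmanp,yzzc] -> 6 lines: ucgr rxu dmanp yzzc hfsms psu
Hunk 4: at line 2 remove [dmanp,yzzc] add [eebv] -> 5 lines: ucgr rxu eebv hfsms psu
Final line count: 5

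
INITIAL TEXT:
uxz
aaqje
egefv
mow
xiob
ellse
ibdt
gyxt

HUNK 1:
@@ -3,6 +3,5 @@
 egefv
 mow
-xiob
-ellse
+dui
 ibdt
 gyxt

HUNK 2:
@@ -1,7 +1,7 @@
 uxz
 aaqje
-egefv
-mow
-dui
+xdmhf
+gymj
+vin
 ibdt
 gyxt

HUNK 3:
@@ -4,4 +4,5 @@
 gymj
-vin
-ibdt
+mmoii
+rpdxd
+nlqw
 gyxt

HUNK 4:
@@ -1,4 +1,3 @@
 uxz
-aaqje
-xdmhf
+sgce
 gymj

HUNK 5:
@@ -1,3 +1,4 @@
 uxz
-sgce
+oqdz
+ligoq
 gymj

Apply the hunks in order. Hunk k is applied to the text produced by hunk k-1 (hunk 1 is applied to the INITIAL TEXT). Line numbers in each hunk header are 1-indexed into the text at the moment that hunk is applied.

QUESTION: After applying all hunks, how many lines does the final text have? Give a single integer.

Hunk 1: at line 3 remove [xiob,ellse] add [dui] -> 7 lines: uxz aaqje egefv mow dui ibdt gyxt
Hunk 2: at line 1 remove [egefv,mow,dui] add [xdmhf,gymj,vin] -> 7 lines: uxz aaqje xdmhf gymj vin ibdt gyxt
Hunk 3: at line 4 remove [vin,ibdt] add [mmoii,rpdxd,nlqw] -> 8 lines: uxz aaqje xdmhf gymj mmoii rpdxd nlqw gyxt
Hunk 4: at line 1 remove [aaqje,xdmhf] add [sgce] -> 7 lines: uxz sgce gymj mmoii rpdxd nlqw gyxt
Hunk 5: at line 1 remove [sgce] add [oqdz,ligoq] -> 8 lines: uxz oqdz ligoq gymj mmoii rpdxd nlqw gyxt
Final line count: 8

Answer: 8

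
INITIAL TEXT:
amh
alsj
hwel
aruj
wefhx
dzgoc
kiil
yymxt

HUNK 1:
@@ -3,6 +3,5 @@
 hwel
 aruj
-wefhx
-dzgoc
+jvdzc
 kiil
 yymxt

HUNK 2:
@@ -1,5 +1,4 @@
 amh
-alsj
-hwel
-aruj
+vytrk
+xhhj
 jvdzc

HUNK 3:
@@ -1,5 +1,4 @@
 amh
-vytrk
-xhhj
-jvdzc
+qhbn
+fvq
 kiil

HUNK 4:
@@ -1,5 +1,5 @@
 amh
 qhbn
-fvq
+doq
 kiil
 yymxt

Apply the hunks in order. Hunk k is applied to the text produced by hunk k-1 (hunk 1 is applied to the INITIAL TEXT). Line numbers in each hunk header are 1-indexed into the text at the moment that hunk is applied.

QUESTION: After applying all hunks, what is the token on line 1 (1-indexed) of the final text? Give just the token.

Answer: amh

Derivation:
Hunk 1: at line 3 remove [wefhx,dzgoc] add [jvdzc] -> 7 lines: amh alsj hwel aruj jvdzc kiil yymxt
Hunk 2: at line 1 remove [alsj,hwel,aruj] add [vytrk,xhhj] -> 6 lines: amh vytrk xhhj jvdzc kiil yymxt
Hunk 3: at line 1 remove [vytrk,xhhj,jvdzc] add [qhbn,fvq] -> 5 lines: amh qhbn fvq kiil yymxt
Hunk 4: at line 1 remove [fvq] add [doq] -> 5 lines: amh qhbn doq kiil yymxt
Final line 1: amh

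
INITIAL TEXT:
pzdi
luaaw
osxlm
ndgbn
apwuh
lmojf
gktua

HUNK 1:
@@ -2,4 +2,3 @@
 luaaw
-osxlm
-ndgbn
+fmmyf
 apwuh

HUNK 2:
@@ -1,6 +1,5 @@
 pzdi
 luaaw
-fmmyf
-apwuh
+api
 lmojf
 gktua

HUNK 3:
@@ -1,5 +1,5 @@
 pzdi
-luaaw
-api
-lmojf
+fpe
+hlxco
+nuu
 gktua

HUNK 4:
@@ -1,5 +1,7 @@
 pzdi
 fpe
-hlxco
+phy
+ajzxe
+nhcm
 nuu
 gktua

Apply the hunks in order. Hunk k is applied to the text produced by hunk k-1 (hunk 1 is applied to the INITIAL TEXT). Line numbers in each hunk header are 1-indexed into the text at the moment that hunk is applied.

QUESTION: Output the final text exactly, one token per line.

Hunk 1: at line 2 remove [osxlm,ndgbn] add [fmmyf] -> 6 lines: pzdi luaaw fmmyf apwuh lmojf gktua
Hunk 2: at line 1 remove [fmmyf,apwuh] add [api] -> 5 lines: pzdi luaaw api lmojf gktua
Hunk 3: at line 1 remove [luaaw,api,lmojf] add [fpe,hlxco,nuu] -> 5 lines: pzdi fpe hlxco nuu gktua
Hunk 4: at line 1 remove [hlxco] add [phy,ajzxe,nhcm] -> 7 lines: pzdi fpe phy ajzxe nhcm nuu gktua

Answer: pzdi
fpe
phy
ajzxe
nhcm
nuu
gktua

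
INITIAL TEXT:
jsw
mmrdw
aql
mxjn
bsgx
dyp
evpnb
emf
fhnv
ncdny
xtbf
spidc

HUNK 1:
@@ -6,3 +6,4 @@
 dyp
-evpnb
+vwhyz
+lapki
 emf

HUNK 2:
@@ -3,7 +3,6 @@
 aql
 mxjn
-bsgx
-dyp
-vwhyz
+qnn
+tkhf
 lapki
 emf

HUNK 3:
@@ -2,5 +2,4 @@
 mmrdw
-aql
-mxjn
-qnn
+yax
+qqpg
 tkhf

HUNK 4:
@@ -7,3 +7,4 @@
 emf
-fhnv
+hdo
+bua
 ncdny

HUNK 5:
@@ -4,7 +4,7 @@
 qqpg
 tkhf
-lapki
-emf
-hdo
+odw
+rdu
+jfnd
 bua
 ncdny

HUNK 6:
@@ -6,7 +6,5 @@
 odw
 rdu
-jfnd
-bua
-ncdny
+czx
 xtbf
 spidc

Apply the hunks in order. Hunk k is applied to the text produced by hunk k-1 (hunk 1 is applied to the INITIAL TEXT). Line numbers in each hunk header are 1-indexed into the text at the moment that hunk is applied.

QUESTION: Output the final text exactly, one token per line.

Hunk 1: at line 6 remove [evpnb] add [vwhyz,lapki] -> 13 lines: jsw mmrdw aql mxjn bsgx dyp vwhyz lapki emf fhnv ncdny xtbf spidc
Hunk 2: at line 3 remove [bsgx,dyp,vwhyz] add [qnn,tkhf] -> 12 lines: jsw mmrdw aql mxjn qnn tkhf lapki emf fhnv ncdny xtbf spidc
Hunk 3: at line 2 remove [aql,mxjn,qnn] add [yax,qqpg] -> 11 lines: jsw mmrdw yax qqpg tkhf lapki emf fhnv ncdny xtbf spidc
Hunk 4: at line 7 remove [fhnv] add [hdo,bua] -> 12 lines: jsw mmrdw yax qqpg tkhf lapki emf hdo bua ncdny xtbf spidc
Hunk 5: at line 4 remove [lapki,emf,hdo] add [odw,rdu,jfnd] -> 12 lines: jsw mmrdw yax qqpg tkhf odw rdu jfnd bua ncdny xtbf spidc
Hunk 6: at line 6 remove [jfnd,bua,ncdny] add [czx] -> 10 lines: jsw mmrdw yax qqpg tkhf odw rdu czx xtbf spidc

Answer: jsw
mmrdw
yax
qqpg
tkhf
odw
rdu
czx
xtbf
spidc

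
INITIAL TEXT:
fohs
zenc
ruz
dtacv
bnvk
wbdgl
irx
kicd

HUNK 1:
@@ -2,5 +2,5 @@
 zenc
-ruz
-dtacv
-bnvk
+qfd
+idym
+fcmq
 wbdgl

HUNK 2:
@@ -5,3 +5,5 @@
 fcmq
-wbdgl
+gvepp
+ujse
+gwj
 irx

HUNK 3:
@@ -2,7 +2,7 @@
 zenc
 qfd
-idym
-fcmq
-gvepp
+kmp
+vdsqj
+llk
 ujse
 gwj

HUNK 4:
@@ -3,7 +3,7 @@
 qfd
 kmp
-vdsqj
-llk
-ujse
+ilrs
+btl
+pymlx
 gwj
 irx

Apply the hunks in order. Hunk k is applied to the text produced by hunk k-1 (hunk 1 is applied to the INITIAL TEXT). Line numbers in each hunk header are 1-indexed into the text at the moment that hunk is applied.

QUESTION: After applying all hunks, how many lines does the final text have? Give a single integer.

Answer: 10

Derivation:
Hunk 1: at line 2 remove [ruz,dtacv,bnvk] add [qfd,idym,fcmq] -> 8 lines: fohs zenc qfd idym fcmq wbdgl irx kicd
Hunk 2: at line 5 remove [wbdgl] add [gvepp,ujse,gwj] -> 10 lines: fohs zenc qfd idym fcmq gvepp ujse gwj irx kicd
Hunk 3: at line 2 remove [idym,fcmq,gvepp] add [kmp,vdsqj,llk] -> 10 lines: fohs zenc qfd kmp vdsqj llk ujse gwj irx kicd
Hunk 4: at line 3 remove [vdsqj,llk,ujse] add [ilrs,btl,pymlx] -> 10 lines: fohs zenc qfd kmp ilrs btl pymlx gwj irx kicd
Final line count: 10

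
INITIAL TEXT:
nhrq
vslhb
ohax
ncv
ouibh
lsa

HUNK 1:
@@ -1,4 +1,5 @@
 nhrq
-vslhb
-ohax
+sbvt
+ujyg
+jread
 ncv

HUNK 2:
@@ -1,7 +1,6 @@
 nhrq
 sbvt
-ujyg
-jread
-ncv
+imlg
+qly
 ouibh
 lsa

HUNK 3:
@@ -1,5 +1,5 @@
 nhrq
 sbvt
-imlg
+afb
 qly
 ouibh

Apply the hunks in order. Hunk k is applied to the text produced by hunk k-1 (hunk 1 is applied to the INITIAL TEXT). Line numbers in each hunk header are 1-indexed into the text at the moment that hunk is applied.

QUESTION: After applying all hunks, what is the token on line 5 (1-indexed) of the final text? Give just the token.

Hunk 1: at line 1 remove [vslhb,ohax] add [sbvt,ujyg,jread] -> 7 lines: nhrq sbvt ujyg jread ncv ouibh lsa
Hunk 2: at line 1 remove [ujyg,jread,ncv] add [imlg,qly] -> 6 lines: nhrq sbvt imlg qly ouibh lsa
Hunk 3: at line 1 remove [imlg] add [afb] -> 6 lines: nhrq sbvt afb qly ouibh lsa
Final line 5: ouibh

Answer: ouibh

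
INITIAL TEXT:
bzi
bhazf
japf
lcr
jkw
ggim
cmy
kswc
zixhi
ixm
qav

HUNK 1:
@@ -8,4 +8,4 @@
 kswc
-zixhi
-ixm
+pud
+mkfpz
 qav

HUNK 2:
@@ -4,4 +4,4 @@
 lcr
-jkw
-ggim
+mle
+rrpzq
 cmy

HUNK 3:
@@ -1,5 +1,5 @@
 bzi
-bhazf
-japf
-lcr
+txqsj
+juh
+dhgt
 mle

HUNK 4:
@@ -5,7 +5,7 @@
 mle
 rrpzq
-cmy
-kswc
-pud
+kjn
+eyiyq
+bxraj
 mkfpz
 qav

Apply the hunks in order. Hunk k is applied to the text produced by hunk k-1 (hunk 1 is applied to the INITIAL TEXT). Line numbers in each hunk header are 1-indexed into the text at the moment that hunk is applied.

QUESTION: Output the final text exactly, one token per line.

Answer: bzi
txqsj
juh
dhgt
mle
rrpzq
kjn
eyiyq
bxraj
mkfpz
qav

Derivation:
Hunk 1: at line 8 remove [zixhi,ixm] add [pud,mkfpz] -> 11 lines: bzi bhazf japf lcr jkw ggim cmy kswc pud mkfpz qav
Hunk 2: at line 4 remove [jkw,ggim] add [mle,rrpzq] -> 11 lines: bzi bhazf japf lcr mle rrpzq cmy kswc pud mkfpz qav
Hunk 3: at line 1 remove [bhazf,japf,lcr] add [txqsj,juh,dhgt] -> 11 lines: bzi txqsj juh dhgt mle rrpzq cmy kswc pud mkfpz qav
Hunk 4: at line 5 remove [cmy,kswc,pud] add [kjn,eyiyq,bxraj] -> 11 lines: bzi txqsj juh dhgt mle rrpzq kjn eyiyq bxraj mkfpz qav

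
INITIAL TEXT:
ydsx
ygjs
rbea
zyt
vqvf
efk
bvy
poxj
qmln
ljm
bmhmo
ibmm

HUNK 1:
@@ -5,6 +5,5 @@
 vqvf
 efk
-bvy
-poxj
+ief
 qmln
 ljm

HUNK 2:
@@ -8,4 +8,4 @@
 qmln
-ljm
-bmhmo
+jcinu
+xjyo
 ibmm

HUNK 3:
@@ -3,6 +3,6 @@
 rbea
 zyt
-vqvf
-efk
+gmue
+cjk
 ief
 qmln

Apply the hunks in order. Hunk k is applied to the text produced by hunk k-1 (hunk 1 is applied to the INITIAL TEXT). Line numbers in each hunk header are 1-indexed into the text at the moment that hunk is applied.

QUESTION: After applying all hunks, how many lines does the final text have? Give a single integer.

Hunk 1: at line 5 remove [bvy,poxj] add [ief] -> 11 lines: ydsx ygjs rbea zyt vqvf efk ief qmln ljm bmhmo ibmm
Hunk 2: at line 8 remove [ljm,bmhmo] add [jcinu,xjyo] -> 11 lines: ydsx ygjs rbea zyt vqvf efk ief qmln jcinu xjyo ibmm
Hunk 3: at line 3 remove [vqvf,efk] add [gmue,cjk] -> 11 lines: ydsx ygjs rbea zyt gmue cjk ief qmln jcinu xjyo ibmm
Final line count: 11

Answer: 11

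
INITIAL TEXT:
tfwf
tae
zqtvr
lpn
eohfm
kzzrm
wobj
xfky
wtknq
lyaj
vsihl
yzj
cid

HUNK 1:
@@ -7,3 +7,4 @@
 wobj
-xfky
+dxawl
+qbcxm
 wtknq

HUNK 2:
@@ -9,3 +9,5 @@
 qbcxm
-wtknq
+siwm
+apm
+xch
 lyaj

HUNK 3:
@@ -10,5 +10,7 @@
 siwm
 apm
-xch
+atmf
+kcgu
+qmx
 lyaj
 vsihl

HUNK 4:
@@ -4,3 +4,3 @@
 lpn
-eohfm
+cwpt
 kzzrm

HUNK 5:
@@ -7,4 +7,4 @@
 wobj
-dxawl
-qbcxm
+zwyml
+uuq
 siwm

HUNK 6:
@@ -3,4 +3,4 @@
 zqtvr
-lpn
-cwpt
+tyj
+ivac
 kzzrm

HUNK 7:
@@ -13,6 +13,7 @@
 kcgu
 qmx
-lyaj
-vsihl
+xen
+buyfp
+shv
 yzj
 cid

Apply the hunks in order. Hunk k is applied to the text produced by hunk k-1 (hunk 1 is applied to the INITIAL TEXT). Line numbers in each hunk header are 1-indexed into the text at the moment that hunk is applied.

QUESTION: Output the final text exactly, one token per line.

Hunk 1: at line 7 remove [xfky] add [dxawl,qbcxm] -> 14 lines: tfwf tae zqtvr lpn eohfm kzzrm wobj dxawl qbcxm wtknq lyaj vsihl yzj cid
Hunk 2: at line 9 remove [wtknq] add [siwm,apm,xch] -> 16 lines: tfwf tae zqtvr lpn eohfm kzzrm wobj dxawl qbcxm siwm apm xch lyaj vsihl yzj cid
Hunk 3: at line 10 remove [xch] add [atmf,kcgu,qmx] -> 18 lines: tfwf tae zqtvr lpn eohfm kzzrm wobj dxawl qbcxm siwm apm atmf kcgu qmx lyaj vsihl yzj cid
Hunk 4: at line 4 remove [eohfm] add [cwpt] -> 18 lines: tfwf tae zqtvr lpn cwpt kzzrm wobj dxawl qbcxm siwm apm atmf kcgu qmx lyaj vsihl yzj cid
Hunk 5: at line 7 remove [dxawl,qbcxm] add [zwyml,uuq] -> 18 lines: tfwf tae zqtvr lpn cwpt kzzrm wobj zwyml uuq siwm apm atmf kcgu qmx lyaj vsihl yzj cid
Hunk 6: at line 3 remove [lpn,cwpt] add [tyj,ivac] -> 18 lines: tfwf tae zqtvr tyj ivac kzzrm wobj zwyml uuq siwm apm atmf kcgu qmx lyaj vsihl yzj cid
Hunk 7: at line 13 remove [lyaj,vsihl] add [xen,buyfp,shv] -> 19 lines: tfwf tae zqtvr tyj ivac kzzrm wobj zwyml uuq siwm apm atmf kcgu qmx xen buyfp shv yzj cid

Answer: tfwf
tae
zqtvr
tyj
ivac
kzzrm
wobj
zwyml
uuq
siwm
apm
atmf
kcgu
qmx
xen
buyfp
shv
yzj
cid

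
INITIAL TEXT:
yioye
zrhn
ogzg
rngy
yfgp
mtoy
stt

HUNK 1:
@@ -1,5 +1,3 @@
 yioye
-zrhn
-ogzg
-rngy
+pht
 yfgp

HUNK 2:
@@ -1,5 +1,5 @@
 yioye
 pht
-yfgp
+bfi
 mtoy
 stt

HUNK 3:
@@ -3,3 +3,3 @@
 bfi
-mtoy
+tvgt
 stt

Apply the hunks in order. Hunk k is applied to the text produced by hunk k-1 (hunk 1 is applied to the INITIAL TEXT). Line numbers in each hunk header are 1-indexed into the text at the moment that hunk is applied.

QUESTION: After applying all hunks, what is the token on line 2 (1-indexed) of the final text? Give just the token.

Answer: pht

Derivation:
Hunk 1: at line 1 remove [zrhn,ogzg,rngy] add [pht] -> 5 lines: yioye pht yfgp mtoy stt
Hunk 2: at line 1 remove [yfgp] add [bfi] -> 5 lines: yioye pht bfi mtoy stt
Hunk 3: at line 3 remove [mtoy] add [tvgt] -> 5 lines: yioye pht bfi tvgt stt
Final line 2: pht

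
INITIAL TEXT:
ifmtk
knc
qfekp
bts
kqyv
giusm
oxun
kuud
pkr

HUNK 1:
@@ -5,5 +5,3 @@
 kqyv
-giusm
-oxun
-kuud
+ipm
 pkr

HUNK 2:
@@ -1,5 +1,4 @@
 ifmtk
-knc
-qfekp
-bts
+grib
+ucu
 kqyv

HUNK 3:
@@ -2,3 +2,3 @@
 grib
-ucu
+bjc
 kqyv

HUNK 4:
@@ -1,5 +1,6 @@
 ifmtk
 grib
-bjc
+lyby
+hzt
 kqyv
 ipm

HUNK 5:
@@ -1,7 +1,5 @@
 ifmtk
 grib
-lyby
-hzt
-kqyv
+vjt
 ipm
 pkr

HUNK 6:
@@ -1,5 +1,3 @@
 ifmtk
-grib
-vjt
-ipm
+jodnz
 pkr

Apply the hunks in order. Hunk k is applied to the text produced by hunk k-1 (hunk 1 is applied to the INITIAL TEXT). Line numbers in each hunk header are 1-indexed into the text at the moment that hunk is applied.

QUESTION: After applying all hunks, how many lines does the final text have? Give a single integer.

Answer: 3

Derivation:
Hunk 1: at line 5 remove [giusm,oxun,kuud] add [ipm] -> 7 lines: ifmtk knc qfekp bts kqyv ipm pkr
Hunk 2: at line 1 remove [knc,qfekp,bts] add [grib,ucu] -> 6 lines: ifmtk grib ucu kqyv ipm pkr
Hunk 3: at line 2 remove [ucu] add [bjc] -> 6 lines: ifmtk grib bjc kqyv ipm pkr
Hunk 4: at line 1 remove [bjc] add [lyby,hzt] -> 7 lines: ifmtk grib lyby hzt kqyv ipm pkr
Hunk 5: at line 1 remove [lyby,hzt,kqyv] add [vjt] -> 5 lines: ifmtk grib vjt ipm pkr
Hunk 6: at line 1 remove [grib,vjt,ipm] add [jodnz] -> 3 lines: ifmtk jodnz pkr
Final line count: 3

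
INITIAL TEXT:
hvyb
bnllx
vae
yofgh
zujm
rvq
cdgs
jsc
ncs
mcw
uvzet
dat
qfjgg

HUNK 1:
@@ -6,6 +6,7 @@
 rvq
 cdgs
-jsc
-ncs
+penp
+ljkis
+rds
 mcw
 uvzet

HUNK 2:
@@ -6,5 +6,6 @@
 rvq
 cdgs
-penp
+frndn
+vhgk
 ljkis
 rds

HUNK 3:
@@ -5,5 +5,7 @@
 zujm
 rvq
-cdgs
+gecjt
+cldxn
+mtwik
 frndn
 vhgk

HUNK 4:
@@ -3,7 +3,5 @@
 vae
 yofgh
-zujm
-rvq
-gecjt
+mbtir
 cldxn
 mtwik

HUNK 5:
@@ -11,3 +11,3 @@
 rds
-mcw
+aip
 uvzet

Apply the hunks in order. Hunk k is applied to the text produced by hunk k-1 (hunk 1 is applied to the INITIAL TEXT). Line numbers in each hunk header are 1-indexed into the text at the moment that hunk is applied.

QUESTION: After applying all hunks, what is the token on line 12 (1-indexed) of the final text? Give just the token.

Hunk 1: at line 6 remove [jsc,ncs] add [penp,ljkis,rds] -> 14 lines: hvyb bnllx vae yofgh zujm rvq cdgs penp ljkis rds mcw uvzet dat qfjgg
Hunk 2: at line 6 remove [penp] add [frndn,vhgk] -> 15 lines: hvyb bnllx vae yofgh zujm rvq cdgs frndn vhgk ljkis rds mcw uvzet dat qfjgg
Hunk 3: at line 5 remove [cdgs] add [gecjt,cldxn,mtwik] -> 17 lines: hvyb bnllx vae yofgh zujm rvq gecjt cldxn mtwik frndn vhgk ljkis rds mcw uvzet dat qfjgg
Hunk 4: at line 3 remove [zujm,rvq,gecjt] add [mbtir] -> 15 lines: hvyb bnllx vae yofgh mbtir cldxn mtwik frndn vhgk ljkis rds mcw uvzet dat qfjgg
Hunk 5: at line 11 remove [mcw] add [aip] -> 15 lines: hvyb bnllx vae yofgh mbtir cldxn mtwik frndn vhgk ljkis rds aip uvzet dat qfjgg
Final line 12: aip

Answer: aip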